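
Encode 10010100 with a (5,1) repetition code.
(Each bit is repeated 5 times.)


Each bit -> 5 copies

1111100000000001111100000111110000000000


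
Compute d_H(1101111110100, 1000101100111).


XOR: 0101010010011
Count of 1s: 6

6


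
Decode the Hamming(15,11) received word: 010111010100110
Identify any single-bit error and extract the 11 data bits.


Syndrome = 4: error at position 4

Data: 01100100110 (corrected bit 4)


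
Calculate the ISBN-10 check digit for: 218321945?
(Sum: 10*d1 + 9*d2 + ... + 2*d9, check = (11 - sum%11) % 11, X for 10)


Weighted sum: 189
189 mod 11 = 2

Check digit: 9


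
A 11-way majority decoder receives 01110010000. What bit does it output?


Ones: 4 out of 11
Threshold: 6

0 (4/11 voted 1)


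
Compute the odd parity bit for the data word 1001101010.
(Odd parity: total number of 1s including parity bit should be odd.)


Number of 1s in data: 5
Parity bit: 0

0


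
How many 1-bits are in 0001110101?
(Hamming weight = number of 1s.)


Counting 1s in 0001110101

5


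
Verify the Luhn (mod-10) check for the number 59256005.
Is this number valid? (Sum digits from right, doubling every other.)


Luhn sum = 27
27 mod 10 = 7

Invalid (Luhn sum mod 10 = 7)


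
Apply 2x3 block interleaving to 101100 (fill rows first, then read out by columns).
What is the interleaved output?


Matrix:
  101
  100
Read columns: 110010

110010


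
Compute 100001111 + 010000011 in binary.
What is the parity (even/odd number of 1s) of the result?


100001111 = 271
010000011 = 131
Sum = 402 = 110010010
1s count = 4

even parity (4 ones in 110010010)


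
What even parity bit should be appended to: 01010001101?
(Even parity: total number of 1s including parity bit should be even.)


Number of 1s in data: 5
Parity bit: 1

1


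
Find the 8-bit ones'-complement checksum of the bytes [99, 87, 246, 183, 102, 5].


Sum = 722 mod 256 = 210
Complement = 45

45


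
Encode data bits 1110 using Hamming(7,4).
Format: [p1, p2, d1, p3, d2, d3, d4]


Parity bits: p1=0, p2=0, p3=0

0010110


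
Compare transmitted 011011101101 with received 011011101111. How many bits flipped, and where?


XOR: 000000000010

1 error(s) at position(s): 10


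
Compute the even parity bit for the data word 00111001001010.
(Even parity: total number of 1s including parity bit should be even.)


Number of 1s in data: 6
Parity bit: 0

0


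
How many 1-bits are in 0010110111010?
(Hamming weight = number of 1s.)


Counting 1s in 0010110111010

7


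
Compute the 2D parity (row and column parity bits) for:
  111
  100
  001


Row parities: 111
Column parities: 010

Row P: 111, Col P: 010, Corner: 1


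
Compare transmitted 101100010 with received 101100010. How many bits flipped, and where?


XOR: 000000000

0 errors (received matches sent)


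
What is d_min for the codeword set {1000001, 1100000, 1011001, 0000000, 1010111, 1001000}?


Comparing all pairs, minimum distance: 2
Can detect 1 errors, correct 0 errors

2


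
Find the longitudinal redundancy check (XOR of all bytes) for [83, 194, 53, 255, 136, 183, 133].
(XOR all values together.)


XOR chain: 83 ^ 194 ^ 53 ^ 255 ^ 136 ^ 183 ^ 133 = 225

225


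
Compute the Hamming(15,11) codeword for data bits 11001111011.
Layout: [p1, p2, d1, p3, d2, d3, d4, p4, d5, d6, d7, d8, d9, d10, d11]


Parity bits: p1=1, p2=1, p3=0, p4=0

111010001111011


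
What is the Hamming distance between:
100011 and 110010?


XOR: 010001
Count of 1s: 2

2


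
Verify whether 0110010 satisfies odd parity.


Number of 1s: 3

Yes, parity is correct (3 ones)


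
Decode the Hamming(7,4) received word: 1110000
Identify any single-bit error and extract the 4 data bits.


Syndrome = 0: no error detected

Data: 1000 (no errors)


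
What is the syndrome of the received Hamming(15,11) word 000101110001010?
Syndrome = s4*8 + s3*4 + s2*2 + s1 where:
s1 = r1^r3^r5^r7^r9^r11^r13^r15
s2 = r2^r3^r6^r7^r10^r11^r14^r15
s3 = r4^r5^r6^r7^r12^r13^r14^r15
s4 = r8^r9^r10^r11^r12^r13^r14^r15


s1=1, s2=1, s3=1, s4=1

Syndrome = 15 (error at position 15)


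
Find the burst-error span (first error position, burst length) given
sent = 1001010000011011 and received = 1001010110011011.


XOR: 0000000110000000

Burst at position 7, length 2


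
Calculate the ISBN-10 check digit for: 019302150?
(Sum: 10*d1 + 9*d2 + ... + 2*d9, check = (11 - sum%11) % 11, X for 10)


Weighted sum: 131
131 mod 11 = 10

Check digit: 1


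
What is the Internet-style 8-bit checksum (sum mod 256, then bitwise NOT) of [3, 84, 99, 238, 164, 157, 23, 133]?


Sum = 901 mod 256 = 133
Complement = 122

122


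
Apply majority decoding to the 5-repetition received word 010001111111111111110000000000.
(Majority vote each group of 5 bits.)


Groups: 01000, 11111, 11111, 11111, 00000, 00000
Majority votes: 011100

011100


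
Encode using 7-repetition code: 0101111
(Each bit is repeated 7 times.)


Each bit -> 7 copies

0000000111111100000001111111111111111111111111111


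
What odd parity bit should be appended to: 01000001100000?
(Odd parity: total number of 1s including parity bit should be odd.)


Number of 1s in data: 3
Parity bit: 0

0


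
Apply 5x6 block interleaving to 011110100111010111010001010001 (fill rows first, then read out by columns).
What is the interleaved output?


Matrix:
  011110
  100111
  010111
  010001
  010001
Read columns: 010001011110000111001110001111

010001011110000111001110001111


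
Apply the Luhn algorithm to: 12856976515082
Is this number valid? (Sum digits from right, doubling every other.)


Luhn sum = 51
51 mod 10 = 1

Invalid (Luhn sum mod 10 = 1)


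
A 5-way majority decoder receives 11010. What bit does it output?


Ones: 3 out of 5
Threshold: 3

1 (3/5 voted 1)


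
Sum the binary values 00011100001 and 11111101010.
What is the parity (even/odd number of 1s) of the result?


00011100001 = 225
11111101010 = 2026
Sum = 2251 = 100011001011
1s count = 6

even parity (6 ones in 100011001011)


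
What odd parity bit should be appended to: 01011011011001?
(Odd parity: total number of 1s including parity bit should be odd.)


Number of 1s in data: 8
Parity bit: 1

1


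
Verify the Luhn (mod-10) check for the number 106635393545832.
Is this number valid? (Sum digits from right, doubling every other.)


Luhn sum = 51
51 mod 10 = 1

Invalid (Luhn sum mod 10 = 1)


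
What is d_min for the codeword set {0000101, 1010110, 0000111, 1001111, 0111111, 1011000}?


Comparing all pairs, minimum distance: 1
Can detect 0 errors, correct 0 errors

1


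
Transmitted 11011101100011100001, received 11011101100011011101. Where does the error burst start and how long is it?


XOR: 00000000000000111100

Burst at position 14, length 4


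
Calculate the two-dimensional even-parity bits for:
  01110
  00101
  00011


Row parities: 100
Column parities: 01000

Row P: 100, Col P: 01000, Corner: 1


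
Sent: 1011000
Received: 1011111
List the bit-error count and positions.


XOR: 0000111

3 error(s) at position(s): 4, 5, 6


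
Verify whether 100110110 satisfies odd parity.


Number of 1s: 5

Yes, parity is correct (5 ones)


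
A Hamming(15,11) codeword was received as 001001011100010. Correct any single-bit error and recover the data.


Syndrome = 0: no error detected

Data: 10101100010 (no errors)


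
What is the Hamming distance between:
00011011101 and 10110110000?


XOR: 10101101101
Count of 1s: 7

7


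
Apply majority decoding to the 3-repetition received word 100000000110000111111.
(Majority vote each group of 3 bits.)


Groups: 100, 000, 000, 110, 000, 111, 111
Majority votes: 0001011

0001011


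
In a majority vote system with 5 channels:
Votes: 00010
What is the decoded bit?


Ones: 1 out of 5
Threshold: 3

0 (1/5 voted 1)


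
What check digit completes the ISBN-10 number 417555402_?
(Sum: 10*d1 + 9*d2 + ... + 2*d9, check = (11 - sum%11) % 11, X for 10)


Weighted sum: 215
215 mod 11 = 6

Check digit: 5


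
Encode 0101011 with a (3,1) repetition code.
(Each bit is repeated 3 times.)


Each bit -> 3 copies

000111000111000111111


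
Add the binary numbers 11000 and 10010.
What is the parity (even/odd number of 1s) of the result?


11000 = 24
10010 = 18
Sum = 42 = 101010
1s count = 3

odd parity (3 ones in 101010)


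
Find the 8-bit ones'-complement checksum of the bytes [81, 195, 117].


Sum = 393 mod 256 = 137
Complement = 118

118


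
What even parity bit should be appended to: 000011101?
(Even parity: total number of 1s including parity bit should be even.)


Number of 1s in data: 4
Parity bit: 0

0


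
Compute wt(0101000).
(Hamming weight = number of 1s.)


Counting 1s in 0101000

2


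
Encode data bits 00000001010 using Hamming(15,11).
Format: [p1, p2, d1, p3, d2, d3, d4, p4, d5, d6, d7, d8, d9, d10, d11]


Parity bits: p1=0, p2=1, p3=0, p4=0

010000000001010


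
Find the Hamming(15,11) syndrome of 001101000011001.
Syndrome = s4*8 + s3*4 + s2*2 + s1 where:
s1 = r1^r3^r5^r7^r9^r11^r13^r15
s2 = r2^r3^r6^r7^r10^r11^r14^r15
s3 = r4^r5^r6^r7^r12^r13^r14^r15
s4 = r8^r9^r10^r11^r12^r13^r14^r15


s1=1, s2=0, s3=0, s4=1

Syndrome = 9 (error at position 9)


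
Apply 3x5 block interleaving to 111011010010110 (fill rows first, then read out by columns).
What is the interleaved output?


Matrix:
  11101
  10100
  10110
Read columns: 111100111001100

111100111001100


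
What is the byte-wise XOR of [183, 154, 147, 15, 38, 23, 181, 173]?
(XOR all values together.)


XOR chain: 183 ^ 154 ^ 147 ^ 15 ^ 38 ^ 23 ^ 181 ^ 173 = 152

152


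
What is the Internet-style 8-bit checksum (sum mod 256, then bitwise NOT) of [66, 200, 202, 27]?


Sum = 495 mod 256 = 239
Complement = 16

16


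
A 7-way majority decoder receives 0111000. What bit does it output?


Ones: 3 out of 7
Threshold: 4

0 (3/7 voted 1)


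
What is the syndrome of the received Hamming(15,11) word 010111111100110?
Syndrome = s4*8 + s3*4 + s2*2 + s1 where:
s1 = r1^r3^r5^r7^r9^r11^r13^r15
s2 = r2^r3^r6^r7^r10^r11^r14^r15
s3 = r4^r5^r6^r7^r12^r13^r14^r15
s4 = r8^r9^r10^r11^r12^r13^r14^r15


s1=0, s2=1, s3=0, s4=1

Syndrome = 10 (error at position 10)


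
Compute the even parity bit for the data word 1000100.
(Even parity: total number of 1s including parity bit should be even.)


Number of 1s in data: 2
Parity bit: 0

0


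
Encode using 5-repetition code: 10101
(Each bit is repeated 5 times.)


Each bit -> 5 copies

1111100000111110000011111


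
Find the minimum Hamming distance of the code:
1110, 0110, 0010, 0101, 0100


Comparing all pairs, minimum distance: 1
Can detect 0 errors, correct 0 errors

1


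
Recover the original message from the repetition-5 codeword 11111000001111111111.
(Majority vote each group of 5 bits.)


Groups: 11111, 00000, 11111, 11111
Majority votes: 1011

1011


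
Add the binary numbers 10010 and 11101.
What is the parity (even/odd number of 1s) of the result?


10010 = 18
11101 = 29
Sum = 47 = 101111
1s count = 5

odd parity (5 ones in 101111)


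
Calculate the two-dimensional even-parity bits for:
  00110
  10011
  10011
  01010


Row parities: 0110
Column parities: 01100

Row P: 0110, Col P: 01100, Corner: 0


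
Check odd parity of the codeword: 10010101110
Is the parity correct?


Number of 1s: 6

No, parity error (6 ones)


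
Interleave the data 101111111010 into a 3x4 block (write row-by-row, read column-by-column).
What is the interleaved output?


Matrix:
  1011
  1111
  1010
Read columns: 111010111110

111010111110


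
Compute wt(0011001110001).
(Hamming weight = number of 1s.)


Counting 1s in 0011001110001

6


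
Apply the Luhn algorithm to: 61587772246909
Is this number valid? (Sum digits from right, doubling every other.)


Luhn sum = 61
61 mod 10 = 1

Invalid (Luhn sum mod 10 = 1)


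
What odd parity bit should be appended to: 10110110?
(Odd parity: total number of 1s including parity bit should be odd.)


Number of 1s in data: 5
Parity bit: 0

0


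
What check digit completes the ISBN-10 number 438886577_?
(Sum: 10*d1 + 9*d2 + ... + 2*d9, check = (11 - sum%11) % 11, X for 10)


Weighted sum: 320
320 mod 11 = 1

Check digit: X


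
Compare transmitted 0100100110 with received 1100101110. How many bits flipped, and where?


XOR: 1000001000

2 error(s) at position(s): 0, 6


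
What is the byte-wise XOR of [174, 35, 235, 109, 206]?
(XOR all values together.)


XOR chain: 174 ^ 35 ^ 235 ^ 109 ^ 206 = 197

197


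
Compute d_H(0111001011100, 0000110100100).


XOR: 0111111111000
Count of 1s: 9

9


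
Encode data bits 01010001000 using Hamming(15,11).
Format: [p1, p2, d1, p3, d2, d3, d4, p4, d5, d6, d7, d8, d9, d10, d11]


Parity bits: p1=0, p2=1, p3=1, p4=1

010110110001000


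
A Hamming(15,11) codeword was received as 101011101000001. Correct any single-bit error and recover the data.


Syndrome = 0: no error detected

Data: 11111000001 (no errors)


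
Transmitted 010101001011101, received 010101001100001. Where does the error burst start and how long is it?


XOR: 000000000111100

Burst at position 9, length 4


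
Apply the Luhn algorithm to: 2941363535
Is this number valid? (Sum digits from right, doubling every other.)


Luhn sum = 56
56 mod 10 = 6

Invalid (Luhn sum mod 10 = 6)


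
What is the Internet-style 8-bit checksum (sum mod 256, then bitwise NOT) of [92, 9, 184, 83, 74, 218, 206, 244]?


Sum = 1110 mod 256 = 86
Complement = 169

169


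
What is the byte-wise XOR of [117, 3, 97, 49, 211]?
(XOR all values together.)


XOR chain: 117 ^ 3 ^ 97 ^ 49 ^ 211 = 245

245


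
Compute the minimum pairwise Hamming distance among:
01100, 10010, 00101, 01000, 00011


Comparing all pairs, minimum distance: 1
Can detect 0 errors, correct 0 errors

1


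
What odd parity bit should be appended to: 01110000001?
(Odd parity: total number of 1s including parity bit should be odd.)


Number of 1s in data: 4
Parity bit: 1

1


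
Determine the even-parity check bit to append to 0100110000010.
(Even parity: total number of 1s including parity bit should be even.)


Number of 1s in data: 4
Parity bit: 0

0


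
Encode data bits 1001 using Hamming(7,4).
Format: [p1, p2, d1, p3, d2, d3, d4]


Parity bits: p1=0, p2=0, p3=1

0011001


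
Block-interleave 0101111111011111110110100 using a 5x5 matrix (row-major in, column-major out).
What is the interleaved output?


Matrix:
  01011
  11111
  01111
  11101
  10100
Read columns: 0101111110011111110011110

0101111110011111110011110


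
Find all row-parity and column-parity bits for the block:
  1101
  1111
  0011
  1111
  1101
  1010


Row parities: 100010
Column parities: 1001

Row P: 100010, Col P: 1001, Corner: 0


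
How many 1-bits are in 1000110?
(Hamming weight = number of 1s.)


Counting 1s in 1000110

3


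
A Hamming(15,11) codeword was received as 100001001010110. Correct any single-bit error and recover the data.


Syndrome = 6: error at position 6

Data: 00001010110 (corrected bit 6)


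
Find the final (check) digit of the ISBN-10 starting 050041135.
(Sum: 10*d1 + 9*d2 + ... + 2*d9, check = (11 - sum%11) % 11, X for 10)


Weighted sum: 97
97 mod 11 = 9

Check digit: 2


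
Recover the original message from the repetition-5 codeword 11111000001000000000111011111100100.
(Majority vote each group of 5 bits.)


Groups: 11111, 00000, 10000, 00000, 11101, 11111, 00100
Majority votes: 1000110

1000110


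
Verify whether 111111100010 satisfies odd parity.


Number of 1s: 8

No, parity error (8 ones)


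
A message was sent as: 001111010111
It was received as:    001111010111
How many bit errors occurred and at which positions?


XOR: 000000000000

0 errors (received matches sent)


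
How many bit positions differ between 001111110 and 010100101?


XOR: 011011011
Count of 1s: 6

6


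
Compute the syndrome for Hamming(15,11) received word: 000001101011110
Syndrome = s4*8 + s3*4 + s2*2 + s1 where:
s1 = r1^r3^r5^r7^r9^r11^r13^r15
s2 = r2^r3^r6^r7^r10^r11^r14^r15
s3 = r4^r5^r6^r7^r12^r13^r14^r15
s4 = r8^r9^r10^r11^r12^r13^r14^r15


s1=0, s2=0, s3=1, s4=1

Syndrome = 12 (error at position 12)


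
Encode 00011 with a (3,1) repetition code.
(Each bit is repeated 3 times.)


Each bit -> 3 copies

000000000111111


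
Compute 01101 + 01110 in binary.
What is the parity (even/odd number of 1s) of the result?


01101 = 13
01110 = 14
Sum = 27 = 11011
1s count = 4

even parity (4 ones in 11011)


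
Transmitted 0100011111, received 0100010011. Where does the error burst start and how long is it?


XOR: 0000001100

Burst at position 6, length 2


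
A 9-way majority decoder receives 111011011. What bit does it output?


Ones: 7 out of 9
Threshold: 5

1 (7/9 voted 1)


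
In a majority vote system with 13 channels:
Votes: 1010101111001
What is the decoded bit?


Ones: 8 out of 13
Threshold: 7

1 (8/13 voted 1)


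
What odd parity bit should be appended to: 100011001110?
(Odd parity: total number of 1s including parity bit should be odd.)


Number of 1s in data: 6
Parity bit: 1

1


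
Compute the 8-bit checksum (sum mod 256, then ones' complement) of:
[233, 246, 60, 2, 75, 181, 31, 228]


Sum = 1056 mod 256 = 32
Complement = 223

223


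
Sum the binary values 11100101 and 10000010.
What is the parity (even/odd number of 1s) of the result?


11100101 = 229
10000010 = 130
Sum = 359 = 101100111
1s count = 6

even parity (6 ones in 101100111)


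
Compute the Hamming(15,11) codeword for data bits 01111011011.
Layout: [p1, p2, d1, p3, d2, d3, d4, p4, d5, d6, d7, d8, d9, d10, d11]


Parity bits: p1=1, p2=1, p3=0, p4=1

110011111011011


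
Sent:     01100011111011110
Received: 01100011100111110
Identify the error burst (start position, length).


XOR: 00000000011100000

Burst at position 9, length 3


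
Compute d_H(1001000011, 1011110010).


XOR: 0010110001
Count of 1s: 4

4


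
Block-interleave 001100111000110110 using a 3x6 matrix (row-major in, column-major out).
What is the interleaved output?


Matrix:
  001100
  111000
  110110
Read columns: 011011110101001000

011011110101001000


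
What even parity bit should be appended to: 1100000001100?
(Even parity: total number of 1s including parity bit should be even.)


Number of 1s in data: 4
Parity bit: 0

0


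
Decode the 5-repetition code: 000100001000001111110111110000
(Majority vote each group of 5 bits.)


Groups: 00010, 00010, 00001, 11111, 01111, 10000
Majority votes: 000110

000110


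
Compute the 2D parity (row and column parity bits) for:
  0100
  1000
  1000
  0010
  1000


Row parities: 11111
Column parities: 1110

Row P: 11111, Col P: 1110, Corner: 1


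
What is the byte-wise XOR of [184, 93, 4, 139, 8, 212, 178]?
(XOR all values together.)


XOR chain: 184 ^ 93 ^ 4 ^ 139 ^ 8 ^ 212 ^ 178 = 4

4


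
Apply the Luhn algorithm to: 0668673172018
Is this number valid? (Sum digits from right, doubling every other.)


Luhn sum = 53
53 mod 10 = 3

Invalid (Luhn sum mod 10 = 3)


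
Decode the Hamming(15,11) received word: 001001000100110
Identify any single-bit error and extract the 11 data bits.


Syndrome = 12: error at position 12

Data: 10100101110 (corrected bit 12)


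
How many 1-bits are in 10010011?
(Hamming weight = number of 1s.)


Counting 1s in 10010011

4


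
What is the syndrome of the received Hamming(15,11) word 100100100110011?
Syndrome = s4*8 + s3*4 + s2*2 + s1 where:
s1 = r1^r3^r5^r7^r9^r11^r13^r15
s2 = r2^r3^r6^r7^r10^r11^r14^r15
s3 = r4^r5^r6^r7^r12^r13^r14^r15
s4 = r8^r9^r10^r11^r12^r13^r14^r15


s1=0, s2=1, s3=0, s4=0

Syndrome = 2 (error at position 2)


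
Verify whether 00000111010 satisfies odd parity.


Number of 1s: 4

No, parity error (4 ones)


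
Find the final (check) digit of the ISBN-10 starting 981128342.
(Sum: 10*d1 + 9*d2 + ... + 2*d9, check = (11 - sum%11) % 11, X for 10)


Weighted sum: 257
257 mod 11 = 4

Check digit: 7


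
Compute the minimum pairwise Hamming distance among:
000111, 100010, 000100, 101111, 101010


Comparing all pairs, minimum distance: 1
Can detect 0 errors, correct 0 errors

1


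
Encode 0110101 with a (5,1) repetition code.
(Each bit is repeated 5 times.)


Each bit -> 5 copies

00000111111111100000111110000011111


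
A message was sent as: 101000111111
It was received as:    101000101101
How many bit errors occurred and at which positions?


XOR: 000000010010

2 error(s) at position(s): 7, 10


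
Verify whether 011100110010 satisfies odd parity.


Number of 1s: 6

No, parity error (6 ones)


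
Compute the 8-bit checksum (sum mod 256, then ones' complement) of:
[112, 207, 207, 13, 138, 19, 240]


Sum = 936 mod 256 = 168
Complement = 87

87


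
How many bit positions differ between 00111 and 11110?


XOR: 11001
Count of 1s: 3

3


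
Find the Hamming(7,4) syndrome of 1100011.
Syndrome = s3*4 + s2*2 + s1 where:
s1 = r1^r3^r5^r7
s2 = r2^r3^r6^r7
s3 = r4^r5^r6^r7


s1=0, s2=1, s3=0

Syndrome = 2 (error at position 2)


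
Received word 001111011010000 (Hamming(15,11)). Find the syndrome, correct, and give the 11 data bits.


Syndrome = 14: error at position 14

Data: 11101010010 (corrected bit 14)


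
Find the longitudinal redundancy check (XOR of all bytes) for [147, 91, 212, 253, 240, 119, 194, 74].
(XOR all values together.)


XOR chain: 147 ^ 91 ^ 212 ^ 253 ^ 240 ^ 119 ^ 194 ^ 74 = 238

238


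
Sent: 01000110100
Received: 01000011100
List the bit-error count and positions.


XOR: 00000101000

2 error(s) at position(s): 5, 7


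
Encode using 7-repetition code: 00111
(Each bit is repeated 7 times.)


Each bit -> 7 copies

00000000000000111111111111111111111


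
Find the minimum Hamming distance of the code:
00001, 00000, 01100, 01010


Comparing all pairs, minimum distance: 1
Can detect 0 errors, correct 0 errors

1


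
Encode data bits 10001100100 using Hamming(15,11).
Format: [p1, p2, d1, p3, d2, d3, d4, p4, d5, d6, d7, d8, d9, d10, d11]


Parity bits: p1=1, p2=0, p3=1, p4=1

101100011100100


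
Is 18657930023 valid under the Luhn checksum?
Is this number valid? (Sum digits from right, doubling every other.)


Luhn sum = 41
41 mod 10 = 1

Invalid (Luhn sum mod 10 = 1)


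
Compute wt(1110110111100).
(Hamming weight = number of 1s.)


Counting 1s in 1110110111100

9


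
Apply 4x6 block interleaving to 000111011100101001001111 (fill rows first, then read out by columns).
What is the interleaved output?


Matrix:
  000111
  011100
  101001
  001111
Read columns: 001001000111110110011011

001001000111110110011011


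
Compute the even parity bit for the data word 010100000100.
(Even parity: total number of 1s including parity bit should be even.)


Number of 1s in data: 3
Parity bit: 1

1


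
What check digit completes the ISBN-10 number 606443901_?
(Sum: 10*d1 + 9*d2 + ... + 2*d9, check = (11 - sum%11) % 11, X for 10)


Weighted sum: 213
213 mod 11 = 4

Check digit: 7


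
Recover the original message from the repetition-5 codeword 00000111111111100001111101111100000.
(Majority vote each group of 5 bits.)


Groups: 00000, 11111, 11111, 00001, 11110, 11111, 00000
Majority votes: 0110110

0110110


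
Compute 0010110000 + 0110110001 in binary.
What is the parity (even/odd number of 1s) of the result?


0010110000 = 176
0110110001 = 433
Sum = 609 = 1001100001
1s count = 4

even parity (4 ones in 1001100001)


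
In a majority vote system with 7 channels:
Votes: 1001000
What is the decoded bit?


Ones: 2 out of 7
Threshold: 4

0 (2/7 voted 1)


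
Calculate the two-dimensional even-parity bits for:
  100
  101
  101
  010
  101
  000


Row parities: 100100
Column parities: 011

Row P: 100100, Col P: 011, Corner: 0


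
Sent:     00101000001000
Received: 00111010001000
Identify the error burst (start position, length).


XOR: 00010010000000

Burst at position 3, length 4


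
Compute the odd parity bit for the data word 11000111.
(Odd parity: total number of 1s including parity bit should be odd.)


Number of 1s in data: 5
Parity bit: 0

0


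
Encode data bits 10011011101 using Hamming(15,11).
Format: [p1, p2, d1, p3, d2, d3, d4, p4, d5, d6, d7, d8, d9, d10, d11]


Parity bits: p1=0, p2=0, p3=0, p4=1

001000111011101


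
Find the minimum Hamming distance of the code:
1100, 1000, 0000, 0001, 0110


Comparing all pairs, minimum distance: 1
Can detect 0 errors, correct 0 errors

1


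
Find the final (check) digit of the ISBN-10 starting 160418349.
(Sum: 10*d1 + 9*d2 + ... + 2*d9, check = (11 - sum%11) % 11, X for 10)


Weighted sum: 180
180 mod 11 = 4

Check digit: 7


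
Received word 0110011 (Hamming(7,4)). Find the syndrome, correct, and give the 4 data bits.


Syndrome = 0: no error detected

Data: 1011 (no errors)


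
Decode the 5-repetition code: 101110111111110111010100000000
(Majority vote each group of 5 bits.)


Groups: 10111, 01111, 11110, 11101, 01000, 00000
Majority votes: 111100

111100


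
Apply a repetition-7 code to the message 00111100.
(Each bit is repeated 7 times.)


Each bit -> 7 copies

00000000000000111111111111111111111111111100000000000000


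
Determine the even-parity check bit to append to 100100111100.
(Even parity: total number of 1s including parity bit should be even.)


Number of 1s in data: 6
Parity bit: 0

0


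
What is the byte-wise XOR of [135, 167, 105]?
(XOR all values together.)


XOR chain: 135 ^ 167 ^ 105 = 73

73


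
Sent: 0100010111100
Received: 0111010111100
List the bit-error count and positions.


XOR: 0011000000000

2 error(s) at position(s): 2, 3


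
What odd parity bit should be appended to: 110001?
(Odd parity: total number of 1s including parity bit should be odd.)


Number of 1s in data: 3
Parity bit: 0

0


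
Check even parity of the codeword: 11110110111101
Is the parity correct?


Number of 1s: 11

No, parity error (11 ones)


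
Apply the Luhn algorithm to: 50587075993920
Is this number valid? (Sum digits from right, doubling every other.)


Luhn sum = 62
62 mod 10 = 2

Invalid (Luhn sum mod 10 = 2)


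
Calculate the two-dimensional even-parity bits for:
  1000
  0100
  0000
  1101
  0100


Row parities: 11011
Column parities: 0101

Row P: 11011, Col P: 0101, Corner: 0


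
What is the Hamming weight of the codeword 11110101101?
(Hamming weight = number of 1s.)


Counting 1s in 11110101101

8


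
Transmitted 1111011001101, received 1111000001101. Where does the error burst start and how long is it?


XOR: 0000011000000

Burst at position 5, length 2


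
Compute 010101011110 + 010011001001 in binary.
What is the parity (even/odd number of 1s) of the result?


010101011110 = 1374
010011001001 = 1225
Sum = 2599 = 101000100111
1s count = 6

even parity (6 ones in 101000100111)


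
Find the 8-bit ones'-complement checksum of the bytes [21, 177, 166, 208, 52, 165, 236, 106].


Sum = 1131 mod 256 = 107
Complement = 148

148


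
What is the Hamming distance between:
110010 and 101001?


XOR: 011011
Count of 1s: 4

4


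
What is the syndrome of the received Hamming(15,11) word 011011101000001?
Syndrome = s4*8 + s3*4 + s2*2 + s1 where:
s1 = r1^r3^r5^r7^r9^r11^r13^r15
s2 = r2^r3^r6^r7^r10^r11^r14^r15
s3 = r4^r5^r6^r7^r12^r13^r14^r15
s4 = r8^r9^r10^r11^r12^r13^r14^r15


s1=1, s2=1, s3=0, s4=0

Syndrome = 3 (error at position 3)


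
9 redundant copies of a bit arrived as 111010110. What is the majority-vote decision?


Ones: 6 out of 9
Threshold: 5

1 (6/9 voted 1)


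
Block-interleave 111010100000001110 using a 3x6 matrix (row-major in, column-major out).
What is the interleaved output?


Matrix:
  111010
  100000
  001110
Read columns: 110100101001101000

110100101001101000


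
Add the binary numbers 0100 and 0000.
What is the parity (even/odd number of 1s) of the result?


0100 = 4
0000 = 0
Sum = 4 = 100
1s count = 1

odd parity (1 ones in 100)


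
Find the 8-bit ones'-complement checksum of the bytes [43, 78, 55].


Sum = 176 mod 256 = 176
Complement = 79

79


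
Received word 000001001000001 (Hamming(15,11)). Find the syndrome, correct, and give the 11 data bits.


Syndrome = 0: no error detected

Data: 00101000001 (no errors)


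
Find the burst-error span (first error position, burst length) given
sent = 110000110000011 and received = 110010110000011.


XOR: 000010000000000

Burst at position 4, length 1


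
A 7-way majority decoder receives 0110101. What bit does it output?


Ones: 4 out of 7
Threshold: 4

1 (4/7 voted 1)


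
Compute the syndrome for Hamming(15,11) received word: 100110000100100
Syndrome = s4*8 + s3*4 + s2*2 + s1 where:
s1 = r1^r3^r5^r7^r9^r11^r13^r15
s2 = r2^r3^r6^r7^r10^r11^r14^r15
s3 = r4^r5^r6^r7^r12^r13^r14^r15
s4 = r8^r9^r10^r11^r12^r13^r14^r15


s1=1, s2=1, s3=1, s4=0

Syndrome = 7 (error at position 7)


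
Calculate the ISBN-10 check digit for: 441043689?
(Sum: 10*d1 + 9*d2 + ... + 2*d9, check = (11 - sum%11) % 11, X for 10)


Weighted sum: 189
189 mod 11 = 2

Check digit: 9


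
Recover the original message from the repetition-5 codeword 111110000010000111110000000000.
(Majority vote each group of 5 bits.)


Groups: 11111, 00000, 10000, 11111, 00000, 00000
Majority votes: 100100

100100


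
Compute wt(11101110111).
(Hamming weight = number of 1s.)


Counting 1s in 11101110111

9


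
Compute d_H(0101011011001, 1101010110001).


XOR: 1000001101000
Count of 1s: 4

4


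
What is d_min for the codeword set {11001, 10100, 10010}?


Comparing all pairs, minimum distance: 2
Can detect 1 errors, correct 0 errors

2


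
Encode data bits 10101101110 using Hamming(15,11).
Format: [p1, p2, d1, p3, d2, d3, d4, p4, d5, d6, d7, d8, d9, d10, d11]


Parity bits: p1=1, p2=0, p3=0, p4=1

101001011101110


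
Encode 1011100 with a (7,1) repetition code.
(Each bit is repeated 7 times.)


Each bit -> 7 copies

1111111000000011111111111111111111100000000000000


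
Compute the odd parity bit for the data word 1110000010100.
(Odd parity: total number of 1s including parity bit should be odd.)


Number of 1s in data: 5
Parity bit: 0

0


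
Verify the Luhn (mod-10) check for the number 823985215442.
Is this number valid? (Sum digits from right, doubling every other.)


Luhn sum = 56
56 mod 10 = 6

Invalid (Luhn sum mod 10 = 6)


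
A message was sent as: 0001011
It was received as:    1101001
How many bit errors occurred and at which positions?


XOR: 1100010

3 error(s) at position(s): 0, 1, 5


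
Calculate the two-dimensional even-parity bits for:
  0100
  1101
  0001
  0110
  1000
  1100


Row parities: 111010
Column parities: 1010

Row P: 111010, Col P: 1010, Corner: 0


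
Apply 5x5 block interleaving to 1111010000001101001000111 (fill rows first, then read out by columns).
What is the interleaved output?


Matrix:
  11110
  10000
  00110
  10010
  00111
Read columns: 1101010000101011011100001

1101010000101011011100001


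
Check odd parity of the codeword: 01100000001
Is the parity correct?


Number of 1s: 3

Yes, parity is correct (3 ones)


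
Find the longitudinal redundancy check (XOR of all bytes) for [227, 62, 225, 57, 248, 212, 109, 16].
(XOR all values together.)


XOR chain: 227 ^ 62 ^ 225 ^ 57 ^ 248 ^ 212 ^ 109 ^ 16 = 84

84


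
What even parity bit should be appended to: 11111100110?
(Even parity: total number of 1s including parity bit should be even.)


Number of 1s in data: 8
Parity bit: 0

0


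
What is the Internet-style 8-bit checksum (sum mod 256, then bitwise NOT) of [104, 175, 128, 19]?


Sum = 426 mod 256 = 170
Complement = 85

85


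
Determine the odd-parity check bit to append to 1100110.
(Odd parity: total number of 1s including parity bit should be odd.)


Number of 1s in data: 4
Parity bit: 1

1


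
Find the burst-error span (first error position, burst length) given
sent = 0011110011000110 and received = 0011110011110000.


XOR: 0000000000110110

Burst at position 10, length 5


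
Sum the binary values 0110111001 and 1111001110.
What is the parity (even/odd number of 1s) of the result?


0110111001 = 441
1111001110 = 974
Sum = 1415 = 10110000111
1s count = 6

even parity (6 ones in 10110000111)


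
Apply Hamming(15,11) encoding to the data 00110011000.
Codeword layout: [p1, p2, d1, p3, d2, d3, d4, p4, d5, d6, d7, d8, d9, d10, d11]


Parity bits: p1=0, p2=1, p3=1, p4=0

010101100011000


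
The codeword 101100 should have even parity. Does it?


Number of 1s: 3

No, parity error (3 ones)


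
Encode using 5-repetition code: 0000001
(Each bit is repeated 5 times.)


Each bit -> 5 copies

00000000000000000000000000000011111


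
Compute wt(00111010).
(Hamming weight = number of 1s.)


Counting 1s in 00111010

4


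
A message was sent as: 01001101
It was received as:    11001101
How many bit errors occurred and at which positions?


XOR: 10000000

1 error(s) at position(s): 0


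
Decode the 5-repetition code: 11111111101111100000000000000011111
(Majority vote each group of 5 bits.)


Groups: 11111, 11110, 11111, 00000, 00000, 00000, 11111
Majority votes: 1110001

1110001


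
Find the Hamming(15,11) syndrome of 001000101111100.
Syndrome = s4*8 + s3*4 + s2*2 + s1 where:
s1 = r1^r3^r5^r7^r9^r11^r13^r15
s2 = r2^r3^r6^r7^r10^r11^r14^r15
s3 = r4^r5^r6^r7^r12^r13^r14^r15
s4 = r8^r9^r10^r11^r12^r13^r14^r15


s1=1, s2=0, s3=1, s4=1

Syndrome = 13 (error at position 13)


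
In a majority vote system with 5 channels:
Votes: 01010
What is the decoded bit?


Ones: 2 out of 5
Threshold: 3

0 (2/5 voted 1)


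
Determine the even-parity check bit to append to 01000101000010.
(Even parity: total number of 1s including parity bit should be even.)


Number of 1s in data: 4
Parity bit: 0

0


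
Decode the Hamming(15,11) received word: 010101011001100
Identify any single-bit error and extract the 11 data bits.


Syndrome = 0: no error detected

Data: 00101001100 (no errors)


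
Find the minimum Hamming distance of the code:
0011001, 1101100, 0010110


Comparing all pairs, minimum distance: 4
Can detect 3 errors, correct 1 errors

4


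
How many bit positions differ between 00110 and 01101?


XOR: 01011
Count of 1s: 3

3


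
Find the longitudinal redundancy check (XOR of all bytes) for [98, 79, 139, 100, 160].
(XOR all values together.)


XOR chain: 98 ^ 79 ^ 139 ^ 100 ^ 160 = 98

98


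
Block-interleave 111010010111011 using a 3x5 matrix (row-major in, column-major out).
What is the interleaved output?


Matrix:
  11101
  00101
  11011
Read columns: 101101110001111

101101110001111


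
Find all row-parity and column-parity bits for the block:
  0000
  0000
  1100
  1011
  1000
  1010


Row parities: 000110
Column parities: 0101

Row P: 000110, Col P: 0101, Corner: 0


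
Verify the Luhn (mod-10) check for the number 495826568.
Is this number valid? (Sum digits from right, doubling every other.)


Luhn sum = 46
46 mod 10 = 6

Invalid (Luhn sum mod 10 = 6)


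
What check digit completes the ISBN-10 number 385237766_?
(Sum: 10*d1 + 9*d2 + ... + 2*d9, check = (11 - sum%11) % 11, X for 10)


Weighted sum: 267
267 mod 11 = 3

Check digit: 8


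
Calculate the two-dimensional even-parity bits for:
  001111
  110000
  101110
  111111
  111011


Row parities: 00001
Column parities: 010101

Row P: 00001, Col P: 010101, Corner: 1


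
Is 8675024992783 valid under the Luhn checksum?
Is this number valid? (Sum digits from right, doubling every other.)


Luhn sum = 66
66 mod 10 = 6

Invalid (Luhn sum mod 10 = 6)


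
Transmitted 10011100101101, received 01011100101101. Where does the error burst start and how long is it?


XOR: 11000000000000

Burst at position 0, length 2


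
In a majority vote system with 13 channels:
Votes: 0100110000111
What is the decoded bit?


Ones: 6 out of 13
Threshold: 7

0 (6/13 voted 1)


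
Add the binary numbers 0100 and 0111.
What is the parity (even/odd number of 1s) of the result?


0100 = 4
0111 = 7
Sum = 11 = 1011
1s count = 3

odd parity (3 ones in 1011)


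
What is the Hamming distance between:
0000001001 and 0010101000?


XOR: 0010100001
Count of 1s: 3

3


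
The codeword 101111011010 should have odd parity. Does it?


Number of 1s: 8

No, parity error (8 ones)


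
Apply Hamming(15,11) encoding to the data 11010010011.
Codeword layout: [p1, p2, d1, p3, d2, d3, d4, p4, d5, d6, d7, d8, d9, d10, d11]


Parity bits: p1=1, p2=1, p3=0, p4=1

111010110010011


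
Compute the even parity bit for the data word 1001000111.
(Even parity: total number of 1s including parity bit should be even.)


Number of 1s in data: 5
Parity bit: 1

1


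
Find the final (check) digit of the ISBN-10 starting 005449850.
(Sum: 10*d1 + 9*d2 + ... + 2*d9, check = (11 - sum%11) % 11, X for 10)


Weighted sum: 184
184 mod 11 = 8

Check digit: 3


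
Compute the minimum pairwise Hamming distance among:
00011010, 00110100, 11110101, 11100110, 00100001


Comparing all pairs, minimum distance: 3
Can detect 2 errors, correct 1 errors

3


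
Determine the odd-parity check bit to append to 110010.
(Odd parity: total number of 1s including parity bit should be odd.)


Number of 1s in data: 3
Parity bit: 0

0


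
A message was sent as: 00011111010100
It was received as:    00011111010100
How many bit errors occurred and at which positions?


XOR: 00000000000000

0 errors (received matches sent)


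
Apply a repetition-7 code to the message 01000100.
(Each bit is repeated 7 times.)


Each bit -> 7 copies

00000001111111000000000000000000000111111100000000000000


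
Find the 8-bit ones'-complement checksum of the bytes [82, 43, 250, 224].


Sum = 599 mod 256 = 87
Complement = 168

168


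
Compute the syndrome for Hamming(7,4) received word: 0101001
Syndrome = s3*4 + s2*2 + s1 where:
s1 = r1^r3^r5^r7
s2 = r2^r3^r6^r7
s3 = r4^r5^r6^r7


s1=1, s2=0, s3=0

Syndrome = 1 (error at position 1)


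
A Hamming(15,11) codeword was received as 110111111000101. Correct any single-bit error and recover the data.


Syndrome = 0: no error detected

Data: 01111000101 (no errors)


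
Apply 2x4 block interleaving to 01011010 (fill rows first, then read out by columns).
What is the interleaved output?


Matrix:
  0101
  1010
Read columns: 01100110

01100110


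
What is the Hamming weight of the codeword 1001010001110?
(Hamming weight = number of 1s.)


Counting 1s in 1001010001110

6


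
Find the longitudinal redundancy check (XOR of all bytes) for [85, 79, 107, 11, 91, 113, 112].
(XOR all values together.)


XOR chain: 85 ^ 79 ^ 107 ^ 11 ^ 91 ^ 113 ^ 112 = 32

32


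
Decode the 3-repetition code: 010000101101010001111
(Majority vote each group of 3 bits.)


Groups: 010, 000, 101, 101, 010, 001, 111
Majority votes: 0011001

0011001


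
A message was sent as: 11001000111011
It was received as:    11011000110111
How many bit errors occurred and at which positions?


XOR: 00010000001100

3 error(s) at position(s): 3, 10, 11
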